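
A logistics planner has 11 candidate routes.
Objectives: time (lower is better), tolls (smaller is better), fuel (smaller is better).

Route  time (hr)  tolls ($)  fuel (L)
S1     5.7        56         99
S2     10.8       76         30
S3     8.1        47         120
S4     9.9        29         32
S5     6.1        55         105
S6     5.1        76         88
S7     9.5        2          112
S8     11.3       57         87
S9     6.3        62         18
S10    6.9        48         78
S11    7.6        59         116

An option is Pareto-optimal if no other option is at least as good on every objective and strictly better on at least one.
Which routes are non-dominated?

S1, S3, S4, S5, S6, S7, S9, S10

S1: not dominated.
S2: dominated by S9 (time 6.3≤10.8, tolls 62≤76, fuel 18≤30).
S3: not dominated.
S4: not dominated.
S5: not dominated.
S6: not dominated (best time).
S7: not dominated (best tolls).
S8: dominated by S4 (time 9.9≤11.3, tolls 29≤57, fuel 32≤87).
S9: not dominated (best fuel).
S10: not dominated.
S11: dominated by S1 (time 5.7≤7.6, tolls 56≤59, fuel 99≤116).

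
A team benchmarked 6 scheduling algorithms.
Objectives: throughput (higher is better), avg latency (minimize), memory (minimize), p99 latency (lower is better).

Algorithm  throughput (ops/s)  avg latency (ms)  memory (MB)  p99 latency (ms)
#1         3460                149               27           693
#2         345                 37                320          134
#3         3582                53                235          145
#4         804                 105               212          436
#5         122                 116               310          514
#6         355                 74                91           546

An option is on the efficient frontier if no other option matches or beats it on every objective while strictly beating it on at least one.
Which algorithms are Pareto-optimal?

#1, #2, #3, #4, #6

#1: not dominated (best memory).
#2: not dominated (best avg latency).
#3: not dominated (best throughput).
#4: not dominated.
#5: dominated by #3 (throughput 3582≥122, avg latency 53≤116, memory 235≤310, p99 latency 145≤514).
#6: not dominated.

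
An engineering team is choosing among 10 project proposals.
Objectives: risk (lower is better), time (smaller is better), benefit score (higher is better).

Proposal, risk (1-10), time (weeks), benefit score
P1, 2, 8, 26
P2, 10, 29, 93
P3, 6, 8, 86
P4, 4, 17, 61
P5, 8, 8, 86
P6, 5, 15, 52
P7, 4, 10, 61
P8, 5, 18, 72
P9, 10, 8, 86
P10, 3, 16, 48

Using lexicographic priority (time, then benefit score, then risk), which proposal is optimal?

P3

First minimize time: best is 8, kept {P1, P3, P5, P9}.
Then maximize benefit score: best is 86, kept {P3, P5, P9}.
Then minimize risk: best is 6, kept {P3}.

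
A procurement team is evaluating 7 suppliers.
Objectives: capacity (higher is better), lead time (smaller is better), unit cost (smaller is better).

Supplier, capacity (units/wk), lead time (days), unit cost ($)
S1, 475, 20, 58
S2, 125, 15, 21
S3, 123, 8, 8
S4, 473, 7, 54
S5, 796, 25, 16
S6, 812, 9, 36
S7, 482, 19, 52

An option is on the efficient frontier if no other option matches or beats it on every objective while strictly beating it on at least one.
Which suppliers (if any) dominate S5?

none

S1: worse on capacity (475 vs 796).
S2: worse on capacity (125 vs 796).
S3: worse on capacity (123 vs 796).
S4: worse on capacity (473 vs 796).
S6: worse on unit cost (36 vs 16).
S7: worse on capacity (482 vs 796).
No option dominates S5.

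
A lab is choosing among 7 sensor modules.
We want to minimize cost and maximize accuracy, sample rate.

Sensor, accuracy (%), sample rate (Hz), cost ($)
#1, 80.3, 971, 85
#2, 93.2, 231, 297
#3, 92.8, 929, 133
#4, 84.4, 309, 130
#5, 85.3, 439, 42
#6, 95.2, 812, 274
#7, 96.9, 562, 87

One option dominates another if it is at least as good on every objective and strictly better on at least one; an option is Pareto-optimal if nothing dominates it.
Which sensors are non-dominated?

#1, #3, #5, #6, #7

#1: not dominated (best sample rate).
#2: dominated by #6 (accuracy 95.2≥93.2, sample rate 812≥231, cost 274≤297).
#3: not dominated.
#4: dominated by #5 (accuracy 85.3≥84.4, sample rate 439≥309, cost 42≤130).
#5: not dominated (best cost).
#6: not dominated.
#7: not dominated (best accuracy).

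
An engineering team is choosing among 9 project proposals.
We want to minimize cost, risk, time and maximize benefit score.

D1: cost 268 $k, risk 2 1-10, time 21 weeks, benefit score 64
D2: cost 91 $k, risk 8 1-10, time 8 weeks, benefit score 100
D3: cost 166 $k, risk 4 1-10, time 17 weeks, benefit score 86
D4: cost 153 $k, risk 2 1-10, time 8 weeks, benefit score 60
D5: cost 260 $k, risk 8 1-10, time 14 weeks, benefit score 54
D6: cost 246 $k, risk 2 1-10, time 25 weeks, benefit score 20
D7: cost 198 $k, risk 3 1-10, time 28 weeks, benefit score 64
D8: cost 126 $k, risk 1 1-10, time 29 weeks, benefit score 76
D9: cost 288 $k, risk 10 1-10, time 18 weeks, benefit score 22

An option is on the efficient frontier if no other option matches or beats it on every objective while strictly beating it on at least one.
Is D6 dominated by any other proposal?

Yes

D4 vs D6: cost 153≤246, risk 2≤2, time 8≤25, benefit score 60≥20 — D4 is at least as good on every objective and strictly better on at least one, so D4 dominates D6.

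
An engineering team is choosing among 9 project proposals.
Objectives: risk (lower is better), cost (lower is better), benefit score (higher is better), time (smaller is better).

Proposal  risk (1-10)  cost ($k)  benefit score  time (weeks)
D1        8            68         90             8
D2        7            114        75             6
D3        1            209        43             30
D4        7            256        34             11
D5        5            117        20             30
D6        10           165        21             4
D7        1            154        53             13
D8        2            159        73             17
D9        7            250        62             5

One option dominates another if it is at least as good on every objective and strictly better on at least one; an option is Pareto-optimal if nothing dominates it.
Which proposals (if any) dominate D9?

D1: worse on risk (8 vs 7).
D2: worse on time (6 vs 5).
D3: worse on benefit score (43 vs 62).
D4: worse on cost (256 vs 250).
D5: worse on benefit score (20 vs 62).
D6: worse on risk (10 vs 7).
D7: worse on benefit score (53 vs 62).
D8: worse on time (17 vs 5).
No option dominates D9.

none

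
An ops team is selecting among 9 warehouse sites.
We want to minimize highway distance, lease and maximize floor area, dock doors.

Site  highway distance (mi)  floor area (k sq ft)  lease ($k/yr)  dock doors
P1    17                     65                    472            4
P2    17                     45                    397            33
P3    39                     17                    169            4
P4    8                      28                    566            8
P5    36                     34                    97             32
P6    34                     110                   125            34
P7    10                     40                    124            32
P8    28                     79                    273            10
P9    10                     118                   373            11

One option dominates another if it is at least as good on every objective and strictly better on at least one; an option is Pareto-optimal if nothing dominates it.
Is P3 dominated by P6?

P6 vs P3: highway distance 34≤39, floor area 110≥17, lease 125≤169, dock doors 34≥4 — P6 is at least as good on every objective with at least one strict improvement.

Yes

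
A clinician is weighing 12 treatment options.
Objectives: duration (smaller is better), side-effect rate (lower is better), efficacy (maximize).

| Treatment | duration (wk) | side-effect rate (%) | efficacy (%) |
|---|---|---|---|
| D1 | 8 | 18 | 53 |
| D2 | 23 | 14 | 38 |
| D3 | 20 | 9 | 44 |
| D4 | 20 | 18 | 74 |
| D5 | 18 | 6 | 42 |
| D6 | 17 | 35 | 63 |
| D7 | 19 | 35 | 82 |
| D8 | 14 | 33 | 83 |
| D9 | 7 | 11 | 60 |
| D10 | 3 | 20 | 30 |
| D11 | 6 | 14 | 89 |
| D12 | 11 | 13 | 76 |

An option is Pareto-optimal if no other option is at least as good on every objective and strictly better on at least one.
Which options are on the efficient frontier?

D1: dominated by D9 (duration 7≤8, side-effect rate 11≤18, efficacy 60≥53).
D2: dominated by D3 (duration 20≤23, side-effect rate 9≤14, efficacy 44≥38).
D3: not dominated.
D4: dominated by D11 (duration 6≤20, side-effect rate 14≤18, efficacy 89≥74).
D5: not dominated (best side-effect rate).
D6: dominated by D8 (duration 14≤17, side-effect rate 33≤35, efficacy 83≥63).
D7: dominated by D8 (duration 14≤19, side-effect rate 33≤35, efficacy 83≥82).
D8: dominated by D11 (duration 6≤14, side-effect rate 14≤33, efficacy 89≥83).
D9: not dominated.
D10: not dominated (best duration).
D11: not dominated (best efficacy).
D12: not dominated.

D3, D5, D9, D10, D11, D12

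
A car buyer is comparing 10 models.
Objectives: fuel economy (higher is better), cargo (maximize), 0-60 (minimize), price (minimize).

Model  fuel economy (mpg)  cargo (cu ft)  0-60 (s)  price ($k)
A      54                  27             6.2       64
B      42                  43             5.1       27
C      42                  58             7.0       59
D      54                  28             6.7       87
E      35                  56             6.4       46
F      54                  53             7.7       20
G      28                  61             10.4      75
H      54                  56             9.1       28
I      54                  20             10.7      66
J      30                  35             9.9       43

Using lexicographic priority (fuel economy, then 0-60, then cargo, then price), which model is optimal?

First maximize fuel economy: best is 54, kept {A, D, F, H, I}.
Then minimize 0-60: best is 6.2, kept {A}.

A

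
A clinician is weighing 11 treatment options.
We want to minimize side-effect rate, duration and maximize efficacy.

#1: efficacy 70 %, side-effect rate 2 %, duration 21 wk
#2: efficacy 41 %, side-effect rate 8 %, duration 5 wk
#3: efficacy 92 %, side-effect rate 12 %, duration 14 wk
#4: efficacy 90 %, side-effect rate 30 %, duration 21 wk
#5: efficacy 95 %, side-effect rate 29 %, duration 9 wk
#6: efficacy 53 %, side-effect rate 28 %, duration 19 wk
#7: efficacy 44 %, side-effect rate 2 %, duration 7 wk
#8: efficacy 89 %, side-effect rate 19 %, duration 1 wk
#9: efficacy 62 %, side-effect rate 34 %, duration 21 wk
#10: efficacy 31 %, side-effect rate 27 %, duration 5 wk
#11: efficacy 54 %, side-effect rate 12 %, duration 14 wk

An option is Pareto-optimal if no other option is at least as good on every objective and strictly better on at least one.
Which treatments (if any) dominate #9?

#1: efficacy 70≥62, side-effect rate 2≤34, duration 21≤21 — dominates #9.
#3: efficacy 92≥62, side-effect rate 12≤34, duration 14≤21 — dominates #9.
#4: efficacy 90≥62, side-effect rate 30≤34, duration 21≤21 — dominates #9.
#5: efficacy 95≥62, side-effect rate 29≤34, duration 9≤21 — dominates #9.
#8: efficacy 89≥62, side-effect rate 19≤34, duration 1≤21 — dominates #9.
Others (#2, #6, #7, #10, #11) are each worse than #9 on at least one objective.

#1, #3, #4, #5, #8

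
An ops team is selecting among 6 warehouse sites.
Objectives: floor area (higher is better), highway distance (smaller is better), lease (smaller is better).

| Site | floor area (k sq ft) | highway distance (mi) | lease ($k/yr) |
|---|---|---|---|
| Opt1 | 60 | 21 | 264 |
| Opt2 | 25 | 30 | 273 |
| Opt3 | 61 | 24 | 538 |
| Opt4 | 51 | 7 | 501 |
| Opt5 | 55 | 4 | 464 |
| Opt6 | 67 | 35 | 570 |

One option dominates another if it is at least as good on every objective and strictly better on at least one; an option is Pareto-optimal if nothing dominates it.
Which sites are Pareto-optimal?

Opt1, Opt3, Opt5, Opt6

Opt1: not dominated (best lease).
Opt2: dominated by Opt1 (floor area 60≥25, highway distance 21≤30, lease 264≤273).
Opt3: not dominated.
Opt4: dominated by Opt5 (floor area 55≥51, highway distance 4≤7, lease 464≤501).
Opt5: not dominated (best highway distance).
Opt6: not dominated (best floor area).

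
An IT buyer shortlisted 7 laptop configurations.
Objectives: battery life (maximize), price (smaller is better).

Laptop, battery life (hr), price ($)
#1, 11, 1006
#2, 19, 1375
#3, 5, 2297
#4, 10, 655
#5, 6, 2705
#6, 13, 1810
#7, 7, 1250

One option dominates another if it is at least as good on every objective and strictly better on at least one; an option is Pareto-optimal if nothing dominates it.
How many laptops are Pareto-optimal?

#1: not dominated.
#2: not dominated (best battery life).
#3: dominated by #1 (battery life 11≥5, price 1006≤2297).
#4: not dominated (best price).
#5: dominated by #1 (battery life 11≥6, price 1006≤2705).
#6: dominated by #2 (battery life 19≥13, price 1375≤1810).
#7: dominated by #1 (battery life 11≥7, price 1006≤1250).
Pareto-optimal: #1, #2, #4 → 3.

3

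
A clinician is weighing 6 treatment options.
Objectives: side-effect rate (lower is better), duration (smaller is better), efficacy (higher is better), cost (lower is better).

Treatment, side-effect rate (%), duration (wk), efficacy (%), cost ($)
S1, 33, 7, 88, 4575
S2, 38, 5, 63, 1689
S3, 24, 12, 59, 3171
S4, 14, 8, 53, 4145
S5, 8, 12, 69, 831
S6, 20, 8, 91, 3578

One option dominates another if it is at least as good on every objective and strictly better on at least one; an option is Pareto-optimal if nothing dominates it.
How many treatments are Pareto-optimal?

5

S1: not dominated.
S2: not dominated (best duration).
S3: dominated by S5 (side-effect rate 8≤24, duration 12≤12, efficacy 69≥59, cost 831≤3171).
S4: not dominated.
S5: not dominated (best side-effect rate).
S6: not dominated (best efficacy).
Pareto-optimal: S1, S2, S4, S5, S6 → 5.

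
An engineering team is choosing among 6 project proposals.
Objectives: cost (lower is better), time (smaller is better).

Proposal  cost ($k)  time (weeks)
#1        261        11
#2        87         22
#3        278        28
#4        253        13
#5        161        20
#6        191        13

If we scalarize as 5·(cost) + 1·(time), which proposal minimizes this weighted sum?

#1: 5·261 + 1·11 = 1316
#2: 5·87 + 1·22 = 457
#3: 5·278 + 1·28 = 1418
#4: 5·253 + 1·13 = 1278
#5: 5·161 + 1·20 = 825
#6: 5·191 + 1·13 = 968
Lowest: #2 at 457.

#2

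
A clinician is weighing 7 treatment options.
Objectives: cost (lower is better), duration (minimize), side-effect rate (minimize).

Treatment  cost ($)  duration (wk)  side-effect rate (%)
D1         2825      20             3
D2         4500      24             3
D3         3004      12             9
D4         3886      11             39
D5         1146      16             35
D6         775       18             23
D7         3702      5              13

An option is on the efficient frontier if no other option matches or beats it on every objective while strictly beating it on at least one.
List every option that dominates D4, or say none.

D7

D7: cost 3702≤3886, duration 5≤11, side-effect rate 13≤39 — dominates D4.
Others (D1, D2, D3, D5, D6) are each worse than D4 on at least one objective.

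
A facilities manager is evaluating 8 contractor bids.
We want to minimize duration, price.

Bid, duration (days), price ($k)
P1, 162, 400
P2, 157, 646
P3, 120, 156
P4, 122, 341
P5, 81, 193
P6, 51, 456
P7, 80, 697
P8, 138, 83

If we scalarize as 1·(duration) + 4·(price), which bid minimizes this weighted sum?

P1: 1·162 + 4·400 = 1762
P2: 1·157 + 4·646 = 2741
P3: 1·120 + 4·156 = 744
P4: 1·122 + 4·341 = 1486
P5: 1·81 + 4·193 = 853
P6: 1·51 + 4·456 = 1875
P7: 1·80 + 4·697 = 2868
P8: 1·138 + 4·83 = 470
Lowest: P8 at 470.

P8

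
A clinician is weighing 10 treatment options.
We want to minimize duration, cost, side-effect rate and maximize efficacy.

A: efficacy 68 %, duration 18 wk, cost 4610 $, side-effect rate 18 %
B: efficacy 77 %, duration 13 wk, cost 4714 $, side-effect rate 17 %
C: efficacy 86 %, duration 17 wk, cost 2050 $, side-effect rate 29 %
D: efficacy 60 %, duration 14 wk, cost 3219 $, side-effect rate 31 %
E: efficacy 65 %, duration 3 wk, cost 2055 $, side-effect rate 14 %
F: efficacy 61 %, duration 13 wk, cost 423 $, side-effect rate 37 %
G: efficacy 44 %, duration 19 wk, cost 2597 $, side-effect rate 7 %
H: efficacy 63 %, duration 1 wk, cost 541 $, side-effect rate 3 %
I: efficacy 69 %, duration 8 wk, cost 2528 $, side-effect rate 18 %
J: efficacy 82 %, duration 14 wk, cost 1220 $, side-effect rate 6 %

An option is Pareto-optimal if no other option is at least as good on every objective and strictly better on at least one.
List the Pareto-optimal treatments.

B, C, E, F, H, I, J

A: dominated by I (efficacy 69≥68, duration 8≤18, cost 2528≤4610, side-effect rate 18≤18).
B: not dominated.
C: not dominated (best efficacy).
D: dominated by E (efficacy 65≥60, duration 3≤14, cost 2055≤3219, side-effect rate 14≤31).
E: not dominated.
F: not dominated (best cost).
G: dominated by H (efficacy 63≥44, duration 1≤19, cost 541≤2597, side-effect rate 3≤7).
H: not dominated (best duration).
I: not dominated.
J: not dominated.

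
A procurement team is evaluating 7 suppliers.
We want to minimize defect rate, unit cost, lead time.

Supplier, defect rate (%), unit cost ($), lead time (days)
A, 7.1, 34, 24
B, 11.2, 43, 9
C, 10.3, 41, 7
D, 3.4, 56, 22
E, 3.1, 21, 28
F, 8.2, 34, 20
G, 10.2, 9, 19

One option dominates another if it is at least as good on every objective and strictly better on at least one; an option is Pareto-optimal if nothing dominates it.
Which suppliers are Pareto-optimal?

A, C, D, E, F, G

A: not dominated.
B: dominated by C (defect rate 10.3≤11.2, unit cost 41≤43, lead time 7≤9).
C: not dominated (best lead time).
D: not dominated.
E: not dominated (best defect rate).
F: not dominated.
G: not dominated (best unit cost).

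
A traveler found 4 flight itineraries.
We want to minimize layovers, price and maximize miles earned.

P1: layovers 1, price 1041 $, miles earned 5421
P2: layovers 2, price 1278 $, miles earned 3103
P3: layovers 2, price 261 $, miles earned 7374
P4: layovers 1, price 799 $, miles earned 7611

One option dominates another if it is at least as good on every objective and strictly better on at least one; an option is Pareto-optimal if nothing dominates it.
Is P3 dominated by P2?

P2 vs P3: P2 is worse on price (1278 vs 261), so it does not dominate P3.

No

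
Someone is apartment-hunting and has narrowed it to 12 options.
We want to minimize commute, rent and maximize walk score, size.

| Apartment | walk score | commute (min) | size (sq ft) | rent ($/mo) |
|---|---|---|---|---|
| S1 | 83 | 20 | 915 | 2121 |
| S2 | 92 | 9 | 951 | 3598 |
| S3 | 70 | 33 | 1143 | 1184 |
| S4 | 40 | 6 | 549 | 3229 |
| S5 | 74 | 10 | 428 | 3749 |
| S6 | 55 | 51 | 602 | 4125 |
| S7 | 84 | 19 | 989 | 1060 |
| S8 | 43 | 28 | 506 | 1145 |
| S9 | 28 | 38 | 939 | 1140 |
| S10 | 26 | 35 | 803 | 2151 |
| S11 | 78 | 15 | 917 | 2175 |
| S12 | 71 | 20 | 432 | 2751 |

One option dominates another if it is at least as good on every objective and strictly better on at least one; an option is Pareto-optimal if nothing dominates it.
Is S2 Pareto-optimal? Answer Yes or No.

Yes

S1: worse on walk score (83 vs 92).
S3: worse on walk score (70 vs 92).
S4: worse on walk score (40 vs 92).
S5: worse on walk score (74 vs 92).
S6: worse on walk score (55 vs 92).
S7: worse on walk score (84 vs 92).
S8: worse on walk score (43 vs 92).
S9: worse on walk score (28 vs 92).
S10: worse on walk score (26 vs 92).
S11: worse on walk score (78 vs 92).
S12: worse on walk score (71 vs 92).
No option is at least as good as S2 on every objective and strictly better on one.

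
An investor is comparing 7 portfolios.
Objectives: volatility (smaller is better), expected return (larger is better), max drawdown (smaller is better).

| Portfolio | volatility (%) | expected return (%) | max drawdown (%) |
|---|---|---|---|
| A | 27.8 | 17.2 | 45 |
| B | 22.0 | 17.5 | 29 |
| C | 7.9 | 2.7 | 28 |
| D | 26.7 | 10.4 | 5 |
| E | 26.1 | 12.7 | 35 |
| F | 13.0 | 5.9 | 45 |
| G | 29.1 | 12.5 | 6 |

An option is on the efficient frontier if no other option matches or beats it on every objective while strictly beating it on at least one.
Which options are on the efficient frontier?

A: dominated by B (volatility 22.0≤27.8, expected return 17.5≥17.2, max drawdown 29≤45).
B: not dominated (best expected return).
C: not dominated (best volatility).
D: not dominated (best max drawdown).
E: dominated by B (volatility 22.0≤26.1, expected return 17.5≥12.7, max drawdown 29≤35).
F: not dominated.
G: not dominated.

B, C, D, F, G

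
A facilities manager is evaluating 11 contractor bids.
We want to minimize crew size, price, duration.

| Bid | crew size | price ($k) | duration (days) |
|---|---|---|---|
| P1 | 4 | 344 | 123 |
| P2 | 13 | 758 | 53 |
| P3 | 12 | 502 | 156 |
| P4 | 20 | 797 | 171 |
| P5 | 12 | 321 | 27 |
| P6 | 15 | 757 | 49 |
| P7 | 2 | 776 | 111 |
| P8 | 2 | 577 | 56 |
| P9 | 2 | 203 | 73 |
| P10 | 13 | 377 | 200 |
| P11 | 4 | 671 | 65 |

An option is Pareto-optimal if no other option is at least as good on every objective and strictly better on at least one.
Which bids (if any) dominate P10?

P1, P5, P9

P1: crew size 4≤13, price 344≤377, duration 123≤200 — dominates P10.
P5: crew size 12≤13, price 321≤377, duration 27≤200 — dominates P10.
P9: crew size 2≤13, price 203≤377, duration 73≤200 — dominates P10.
Others (P2, P3, P4, P6, P7, P8, P11) are each worse than P10 on at least one objective.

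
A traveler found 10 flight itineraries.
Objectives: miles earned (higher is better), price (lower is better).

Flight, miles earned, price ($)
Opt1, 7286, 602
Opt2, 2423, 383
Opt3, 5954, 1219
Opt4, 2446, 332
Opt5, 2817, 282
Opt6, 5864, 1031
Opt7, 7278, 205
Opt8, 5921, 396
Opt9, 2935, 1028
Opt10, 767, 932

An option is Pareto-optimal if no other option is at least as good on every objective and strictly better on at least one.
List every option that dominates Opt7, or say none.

Opt1: worse on price (602 vs 205).
Opt2: worse on miles earned (2423 vs 7278).
Opt3: worse on miles earned (5954 vs 7278).
Opt4: worse on miles earned (2446 vs 7278).
Opt5: worse on miles earned (2817 vs 7278).
Opt6: worse on miles earned (5864 vs 7278).
Opt8: worse on miles earned (5921 vs 7278).
Opt9: worse on miles earned (2935 vs 7278).
Opt10: worse on miles earned (767 vs 7278).
No option dominates Opt7.

none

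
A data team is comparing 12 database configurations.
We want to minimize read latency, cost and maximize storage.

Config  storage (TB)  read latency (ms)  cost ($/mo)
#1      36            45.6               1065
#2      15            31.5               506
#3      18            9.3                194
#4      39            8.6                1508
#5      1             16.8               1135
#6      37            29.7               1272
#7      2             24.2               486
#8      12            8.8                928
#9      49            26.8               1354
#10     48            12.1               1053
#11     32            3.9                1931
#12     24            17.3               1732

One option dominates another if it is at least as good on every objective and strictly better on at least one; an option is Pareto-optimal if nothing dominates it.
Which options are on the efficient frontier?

#1: dominated by #10 (storage 48≥36, read latency 12.1≤45.6, cost 1053≤1065).
#2: dominated by #3 (storage 18≥15, read latency 9.3≤31.5, cost 194≤506).
#3: not dominated (best cost).
#4: not dominated.
#5: dominated by #3 (storage 18≥1, read latency 9.3≤16.8, cost 194≤1135).
#6: dominated by #10 (storage 48≥37, read latency 12.1≤29.7, cost 1053≤1272).
#7: dominated by #3 (storage 18≥2, read latency 9.3≤24.2, cost 194≤486).
#8: not dominated.
#9: not dominated (best storage).
#10: not dominated.
#11: not dominated (best read latency).
#12: dominated by #4 (storage 39≥24, read latency 8.6≤17.3, cost 1508≤1732).

#3, #4, #8, #9, #10, #11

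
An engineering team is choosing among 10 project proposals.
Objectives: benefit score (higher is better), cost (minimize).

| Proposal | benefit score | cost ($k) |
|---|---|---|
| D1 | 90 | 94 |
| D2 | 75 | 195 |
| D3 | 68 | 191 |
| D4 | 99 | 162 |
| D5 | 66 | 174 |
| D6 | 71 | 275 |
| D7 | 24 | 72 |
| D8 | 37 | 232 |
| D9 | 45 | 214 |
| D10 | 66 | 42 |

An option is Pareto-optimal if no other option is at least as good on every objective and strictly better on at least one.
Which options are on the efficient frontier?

D1, D4, D10

D1: not dominated.
D2: dominated by D1 (benefit score 90≥75, cost 94≤195).
D3: dominated by D1 (benefit score 90≥68, cost 94≤191).
D4: not dominated (best benefit score).
D5: dominated by D1 (benefit score 90≥66, cost 94≤174).
D6: dominated by D1 (benefit score 90≥71, cost 94≤275).
D7: dominated by D10 (benefit score 66≥24, cost 42≤72).
D8: dominated by D1 (benefit score 90≥37, cost 94≤232).
D9: dominated by D1 (benefit score 90≥45, cost 94≤214).
D10: not dominated (best cost).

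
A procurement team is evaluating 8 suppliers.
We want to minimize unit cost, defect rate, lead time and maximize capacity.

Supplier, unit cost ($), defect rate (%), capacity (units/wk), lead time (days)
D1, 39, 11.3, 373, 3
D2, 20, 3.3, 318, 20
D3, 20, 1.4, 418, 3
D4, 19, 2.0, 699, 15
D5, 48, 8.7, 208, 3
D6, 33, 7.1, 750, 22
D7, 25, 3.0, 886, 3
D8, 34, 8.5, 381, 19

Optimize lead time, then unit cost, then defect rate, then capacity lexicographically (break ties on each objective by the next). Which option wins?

First minimize lead time: best is 3, kept {D1, D3, D5, D7}.
Then minimize unit cost: best is 20, kept {D3}.

D3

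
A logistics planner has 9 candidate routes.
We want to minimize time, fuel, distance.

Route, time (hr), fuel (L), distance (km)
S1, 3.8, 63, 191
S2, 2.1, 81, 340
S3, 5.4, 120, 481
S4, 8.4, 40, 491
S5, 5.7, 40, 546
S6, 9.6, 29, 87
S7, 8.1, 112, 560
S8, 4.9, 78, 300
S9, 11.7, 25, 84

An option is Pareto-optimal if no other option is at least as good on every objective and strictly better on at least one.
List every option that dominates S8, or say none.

S1

S1: time 3.8≤4.9, fuel 63≤78, distance 191≤300 — dominates S8.
Others (S2, S3, S4, S5, S6, S7, S9) are each worse than S8 on at least one objective.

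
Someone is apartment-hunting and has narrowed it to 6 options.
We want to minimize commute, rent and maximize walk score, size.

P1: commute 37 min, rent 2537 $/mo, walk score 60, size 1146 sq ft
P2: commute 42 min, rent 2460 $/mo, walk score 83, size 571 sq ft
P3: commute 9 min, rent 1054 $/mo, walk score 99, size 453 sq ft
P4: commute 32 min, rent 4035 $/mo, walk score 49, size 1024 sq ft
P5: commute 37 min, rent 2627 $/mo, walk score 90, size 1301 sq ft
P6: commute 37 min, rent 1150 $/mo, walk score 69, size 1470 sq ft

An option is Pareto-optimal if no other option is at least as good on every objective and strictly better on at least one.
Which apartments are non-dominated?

P2, P3, P4, P5, P6

P1: dominated by P6 (commute 37≤37, rent 1150≤2537, walk score 69≥60, size 1470≥1146).
P2: not dominated.
P3: not dominated (best commute).
P4: not dominated.
P5: not dominated.
P6: not dominated (best size).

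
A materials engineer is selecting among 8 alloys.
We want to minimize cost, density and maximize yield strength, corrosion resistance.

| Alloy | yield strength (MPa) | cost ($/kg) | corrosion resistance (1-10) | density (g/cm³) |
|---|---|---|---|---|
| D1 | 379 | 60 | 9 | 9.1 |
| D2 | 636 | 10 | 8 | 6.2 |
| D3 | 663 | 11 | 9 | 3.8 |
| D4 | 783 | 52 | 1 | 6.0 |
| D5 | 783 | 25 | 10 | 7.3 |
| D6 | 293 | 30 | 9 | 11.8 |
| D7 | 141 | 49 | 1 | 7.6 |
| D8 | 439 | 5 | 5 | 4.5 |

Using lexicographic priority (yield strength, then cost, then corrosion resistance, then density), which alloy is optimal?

First maximize yield strength: best is 783, kept {D4, D5}.
Then minimize cost: best is 25, kept {D5}.

D5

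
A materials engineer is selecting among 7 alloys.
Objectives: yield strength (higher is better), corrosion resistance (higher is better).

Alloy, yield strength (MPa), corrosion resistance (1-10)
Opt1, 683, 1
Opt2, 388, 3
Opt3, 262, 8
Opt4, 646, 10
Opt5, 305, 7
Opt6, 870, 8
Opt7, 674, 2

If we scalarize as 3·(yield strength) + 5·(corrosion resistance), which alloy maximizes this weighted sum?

Opt1: 3·683 + 5·1 = 2054
Opt2: 3·388 + 5·3 = 1179
Opt3: 3·262 + 5·8 = 826
Opt4: 3·646 + 5·10 = 1988
Opt5: 3·305 + 5·7 = 950
Opt6: 3·870 + 5·8 = 2650
Opt7: 3·674 + 5·2 = 2032
Highest: Opt6 at 2650.

Opt6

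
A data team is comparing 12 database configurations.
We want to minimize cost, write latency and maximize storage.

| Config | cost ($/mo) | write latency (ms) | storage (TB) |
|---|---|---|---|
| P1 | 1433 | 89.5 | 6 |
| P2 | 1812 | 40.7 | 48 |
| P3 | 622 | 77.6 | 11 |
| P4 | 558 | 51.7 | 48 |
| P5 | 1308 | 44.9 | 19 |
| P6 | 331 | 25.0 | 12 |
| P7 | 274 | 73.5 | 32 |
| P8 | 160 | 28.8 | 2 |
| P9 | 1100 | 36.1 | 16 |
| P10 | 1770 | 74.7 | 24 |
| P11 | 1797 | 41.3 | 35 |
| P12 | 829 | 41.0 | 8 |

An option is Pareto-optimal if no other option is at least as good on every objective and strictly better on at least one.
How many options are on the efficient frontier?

8

P1: dominated by P3 (cost 622≤1433, write latency 77.6≤89.5, storage 11≥6).
P2: not dominated.
P3: dominated by P4 (cost 558≤622, write latency 51.7≤77.6, storage 48≥11).
P4: not dominated.
P5: not dominated.
P6: not dominated (best write latency).
P7: not dominated.
P8: not dominated (best cost).
P9: not dominated.
P10: dominated by P4 (cost 558≤1770, write latency 51.7≤74.7, storage 48≥24).
P11: not dominated.
P12: dominated by P6 (cost 331≤829, write latency 25.0≤41.0, storage 12≥8).
Pareto-optimal: P2, P4, P5, P6, P7, P8, P9, P11 → 8.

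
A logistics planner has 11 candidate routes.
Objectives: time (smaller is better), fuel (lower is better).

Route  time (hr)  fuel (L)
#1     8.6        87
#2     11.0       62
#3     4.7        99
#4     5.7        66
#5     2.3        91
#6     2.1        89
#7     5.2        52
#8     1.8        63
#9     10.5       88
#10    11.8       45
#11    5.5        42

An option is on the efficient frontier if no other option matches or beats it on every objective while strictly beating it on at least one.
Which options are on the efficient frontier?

#1: dominated by #4 (time 5.7≤8.6, fuel 66≤87).
#2: dominated by #7 (time 5.2≤11.0, fuel 52≤62).
#3: dominated by #5 (time 2.3≤4.7, fuel 91≤99).
#4: dominated by #7 (time 5.2≤5.7, fuel 52≤66).
#5: dominated by #6 (time 2.1≤2.3, fuel 89≤91).
#6: dominated by #8 (time 1.8≤2.1, fuel 63≤89).
#7: not dominated.
#8: not dominated (best time).
#9: dominated by #1 (time 8.6≤10.5, fuel 87≤88).
#10: dominated by #11 (time 5.5≤11.8, fuel 42≤45).
#11: not dominated (best fuel).

#7, #8, #11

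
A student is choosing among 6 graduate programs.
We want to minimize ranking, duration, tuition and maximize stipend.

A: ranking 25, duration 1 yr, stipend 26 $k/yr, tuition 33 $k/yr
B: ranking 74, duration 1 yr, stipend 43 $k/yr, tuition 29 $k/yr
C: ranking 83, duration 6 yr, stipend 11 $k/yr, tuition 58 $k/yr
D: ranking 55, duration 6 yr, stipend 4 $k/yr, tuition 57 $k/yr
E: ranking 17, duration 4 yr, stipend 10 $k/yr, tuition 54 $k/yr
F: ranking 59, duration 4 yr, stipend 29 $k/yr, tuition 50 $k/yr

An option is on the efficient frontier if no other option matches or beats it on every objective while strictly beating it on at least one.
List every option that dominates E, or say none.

A: worse on ranking (25 vs 17).
B: worse on ranking (74 vs 17).
C: worse on ranking (83 vs 17).
D: worse on ranking (55 vs 17).
F: worse on ranking (59 vs 17).
No option dominates E.

none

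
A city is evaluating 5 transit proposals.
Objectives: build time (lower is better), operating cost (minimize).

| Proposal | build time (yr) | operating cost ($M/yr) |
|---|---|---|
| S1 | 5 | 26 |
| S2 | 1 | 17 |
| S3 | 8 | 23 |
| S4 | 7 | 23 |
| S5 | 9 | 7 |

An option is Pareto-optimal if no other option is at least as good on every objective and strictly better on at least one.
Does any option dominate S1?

S2 vs S1: build time 1≤5, operating cost 17≤26 — S2 is at least as good on every objective and strictly better on at least one, so S2 dominates S1.

Yes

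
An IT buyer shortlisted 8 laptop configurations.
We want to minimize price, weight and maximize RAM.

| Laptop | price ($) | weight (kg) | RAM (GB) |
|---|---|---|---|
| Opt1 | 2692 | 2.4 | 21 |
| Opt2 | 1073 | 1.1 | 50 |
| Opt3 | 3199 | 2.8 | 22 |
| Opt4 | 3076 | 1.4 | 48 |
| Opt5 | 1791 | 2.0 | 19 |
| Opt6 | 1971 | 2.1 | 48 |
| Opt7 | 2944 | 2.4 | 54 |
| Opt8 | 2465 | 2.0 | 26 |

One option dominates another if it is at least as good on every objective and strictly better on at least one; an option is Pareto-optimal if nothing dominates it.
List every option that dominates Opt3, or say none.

Opt2, Opt4, Opt6, Opt7, Opt8

Opt2: price 1073≤3199, weight 1.1≤2.8, RAM 50≥22 — dominates Opt3.
Opt4: price 3076≤3199, weight 1.4≤2.8, RAM 48≥22 — dominates Opt3.
Opt6: price 1971≤3199, weight 2.1≤2.8, RAM 48≥22 — dominates Opt3.
Opt7: price 2944≤3199, weight 2.4≤2.8, RAM 54≥22 — dominates Opt3.
Opt8: price 2465≤3199, weight 2.0≤2.8, RAM 26≥22 — dominates Opt3.
Others (Opt1, Opt5) are each worse than Opt3 on at least one objective.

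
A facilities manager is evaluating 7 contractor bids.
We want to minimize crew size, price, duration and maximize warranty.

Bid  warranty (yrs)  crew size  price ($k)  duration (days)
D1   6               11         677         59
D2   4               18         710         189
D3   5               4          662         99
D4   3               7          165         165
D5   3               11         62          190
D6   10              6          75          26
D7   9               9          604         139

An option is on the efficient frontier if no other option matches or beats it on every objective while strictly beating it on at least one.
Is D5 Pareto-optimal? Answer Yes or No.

Yes

D1: worse on price (677 vs 62).
D2: worse on crew size (18 vs 11).
D3: worse on price (662 vs 62).
D4: worse on price (165 vs 62).
D6: worse on price (75 vs 62).
D7: worse on price (604 vs 62).
No option is at least as good as D5 on every objective and strictly better on one.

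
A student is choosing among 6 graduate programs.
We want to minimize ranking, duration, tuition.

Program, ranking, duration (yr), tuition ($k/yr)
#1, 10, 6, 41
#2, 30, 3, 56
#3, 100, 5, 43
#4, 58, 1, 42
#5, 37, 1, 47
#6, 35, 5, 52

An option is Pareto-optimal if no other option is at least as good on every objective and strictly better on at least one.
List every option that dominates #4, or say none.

#1: worse on duration (6 vs 1).
#2: worse on duration (3 vs 1).
#3: worse on ranking (100 vs 58).
#5: worse on tuition (47 vs 42).
#6: worse on duration (5 vs 1).
No option dominates #4.

none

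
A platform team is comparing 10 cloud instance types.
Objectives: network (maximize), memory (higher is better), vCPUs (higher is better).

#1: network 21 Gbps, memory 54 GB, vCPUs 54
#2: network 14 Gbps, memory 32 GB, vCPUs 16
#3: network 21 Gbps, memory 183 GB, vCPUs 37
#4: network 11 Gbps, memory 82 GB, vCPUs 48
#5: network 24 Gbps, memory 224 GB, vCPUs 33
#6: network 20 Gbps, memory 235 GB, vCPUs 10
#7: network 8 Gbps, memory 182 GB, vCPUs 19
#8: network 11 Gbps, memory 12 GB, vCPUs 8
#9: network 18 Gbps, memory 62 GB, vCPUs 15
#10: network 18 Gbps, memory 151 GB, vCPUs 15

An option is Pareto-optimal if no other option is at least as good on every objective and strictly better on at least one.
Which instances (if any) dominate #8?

#1: network 21≥11, memory 54≥12, vCPUs 54≥8 — dominates #8.
#2: network 14≥11, memory 32≥12, vCPUs 16≥8 — dominates #8.
#3: network 21≥11, memory 183≥12, vCPUs 37≥8 — dominates #8.
#4: network 11≥11, memory 82≥12, vCPUs 48≥8 — dominates #8.
#5: network 24≥11, memory 224≥12, vCPUs 33≥8 — dominates #8.
#6: network 20≥11, memory 235≥12, vCPUs 10≥8 — dominates #8.
#9: network 18≥11, memory 62≥12, vCPUs 15≥8 — dominates #8.
#10: network 18≥11, memory 151≥12, vCPUs 15≥8 — dominates #8.
Others (#7) are each worse than #8 on at least one objective.

#1, #2, #3, #4, #5, #6, #9, #10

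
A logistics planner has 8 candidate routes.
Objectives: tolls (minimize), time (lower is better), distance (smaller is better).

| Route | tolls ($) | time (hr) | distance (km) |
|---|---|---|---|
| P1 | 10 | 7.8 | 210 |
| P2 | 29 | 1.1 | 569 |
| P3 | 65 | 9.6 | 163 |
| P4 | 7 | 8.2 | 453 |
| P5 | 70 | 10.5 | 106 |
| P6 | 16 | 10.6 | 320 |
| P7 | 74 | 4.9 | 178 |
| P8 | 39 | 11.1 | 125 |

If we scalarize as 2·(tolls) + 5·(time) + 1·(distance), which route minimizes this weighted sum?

P8

P1: 2·10 + 5·7.8 + 1·210 = 269.0
P2: 2·29 + 5·1.1 + 1·569 = 632.5
P3: 2·65 + 5·9.6 + 1·163 = 341.0
P4: 2·7 + 5·8.2 + 1·453 = 508.0
P5: 2·70 + 5·10.5 + 1·106 = 298.5
P6: 2·16 + 5·10.6 + 1·320 = 405.0
P7: 2·74 + 5·4.9 + 1·178 = 350.5
P8: 2·39 + 5·11.1 + 1·125 = 258.5
Lowest: P8 at 258.5.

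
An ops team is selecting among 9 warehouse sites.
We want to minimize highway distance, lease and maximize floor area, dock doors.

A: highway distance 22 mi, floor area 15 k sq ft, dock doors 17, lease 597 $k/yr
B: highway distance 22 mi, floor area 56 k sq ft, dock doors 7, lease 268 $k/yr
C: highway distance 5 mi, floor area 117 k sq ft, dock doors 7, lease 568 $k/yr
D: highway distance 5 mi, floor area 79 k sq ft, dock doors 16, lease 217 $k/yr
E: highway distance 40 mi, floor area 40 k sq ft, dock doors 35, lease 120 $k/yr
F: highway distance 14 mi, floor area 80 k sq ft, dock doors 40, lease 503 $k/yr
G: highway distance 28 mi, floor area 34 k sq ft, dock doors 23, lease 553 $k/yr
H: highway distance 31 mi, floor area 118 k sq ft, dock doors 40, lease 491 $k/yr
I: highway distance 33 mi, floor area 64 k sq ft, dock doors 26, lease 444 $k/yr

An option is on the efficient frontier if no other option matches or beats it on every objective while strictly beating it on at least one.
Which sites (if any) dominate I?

none

A: worse on floor area (15 vs 64).
B: worse on floor area (56 vs 64).
C: worse on dock doors (7 vs 26).
D: worse on dock doors (16 vs 26).
E: worse on highway distance (40 vs 33).
F: worse on lease (503 vs 444).
G: worse on floor area (34 vs 64).
H: worse on lease (491 vs 444).
No option dominates I.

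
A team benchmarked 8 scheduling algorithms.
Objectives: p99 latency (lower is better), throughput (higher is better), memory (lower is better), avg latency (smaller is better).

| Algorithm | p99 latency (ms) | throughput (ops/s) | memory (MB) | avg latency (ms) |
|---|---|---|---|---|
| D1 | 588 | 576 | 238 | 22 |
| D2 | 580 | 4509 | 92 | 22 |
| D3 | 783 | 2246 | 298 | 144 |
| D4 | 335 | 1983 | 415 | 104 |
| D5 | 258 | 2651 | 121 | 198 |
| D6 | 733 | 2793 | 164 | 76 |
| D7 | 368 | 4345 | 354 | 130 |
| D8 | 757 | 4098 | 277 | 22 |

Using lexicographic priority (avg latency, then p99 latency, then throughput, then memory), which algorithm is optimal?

D2

First minimize avg latency: best is 22, kept {D1, D2, D8}.
Then minimize p99 latency: best is 580, kept {D2}.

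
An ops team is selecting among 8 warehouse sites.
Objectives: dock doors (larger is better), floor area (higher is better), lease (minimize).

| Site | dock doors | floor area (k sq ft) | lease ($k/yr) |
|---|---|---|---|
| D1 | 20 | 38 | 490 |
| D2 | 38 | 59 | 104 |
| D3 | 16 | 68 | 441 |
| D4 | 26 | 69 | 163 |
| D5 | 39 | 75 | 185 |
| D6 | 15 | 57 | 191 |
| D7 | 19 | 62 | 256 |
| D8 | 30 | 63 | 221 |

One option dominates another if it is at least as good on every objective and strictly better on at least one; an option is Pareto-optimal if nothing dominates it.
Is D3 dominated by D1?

D1 vs D3: D1 is worse on floor area (38 vs 68), so it does not dominate D3.

No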